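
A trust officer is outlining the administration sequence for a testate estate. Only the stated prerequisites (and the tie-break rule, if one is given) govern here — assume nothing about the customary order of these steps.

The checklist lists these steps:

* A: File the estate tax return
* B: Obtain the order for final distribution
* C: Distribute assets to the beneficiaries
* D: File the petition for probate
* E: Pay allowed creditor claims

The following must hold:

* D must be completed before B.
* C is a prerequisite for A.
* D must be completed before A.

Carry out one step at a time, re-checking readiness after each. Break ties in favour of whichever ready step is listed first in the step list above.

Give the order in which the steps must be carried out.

C, D and E have no prerequisites; C is listed earlier, so C is first.
D and E are both available; D is listed earlier → D.
A and B now also ready, so the ready set is {A, B, E}; A is listed earlier → A.
B and E are both available; B is listed earlier → B.
That leaves E as the only ready step → E.

C → D → A → B → E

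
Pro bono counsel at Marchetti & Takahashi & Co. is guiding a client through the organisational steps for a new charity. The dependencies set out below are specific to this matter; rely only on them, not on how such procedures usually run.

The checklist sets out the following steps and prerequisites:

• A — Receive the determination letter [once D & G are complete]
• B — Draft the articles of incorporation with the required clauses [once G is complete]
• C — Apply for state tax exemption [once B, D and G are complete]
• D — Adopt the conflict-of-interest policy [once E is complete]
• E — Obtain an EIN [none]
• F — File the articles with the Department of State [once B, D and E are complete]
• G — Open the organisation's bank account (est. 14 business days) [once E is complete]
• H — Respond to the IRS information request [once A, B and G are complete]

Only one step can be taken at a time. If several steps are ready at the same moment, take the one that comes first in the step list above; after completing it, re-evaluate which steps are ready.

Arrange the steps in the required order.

E, D, G, A, B, C, F, H

E has no prerequisites → E first.
Ready: D and G. D is listed earlier → D.
G is the only step now ready → G.
A and B are both available; A is listed earlier → A.
B needed G, now all done → B.
Ready: C, F and H. C is listed earlier → C.
Now F and H have their prerequisites met. F is listed earlier, so F next.
That leaves H as the only ready step → H.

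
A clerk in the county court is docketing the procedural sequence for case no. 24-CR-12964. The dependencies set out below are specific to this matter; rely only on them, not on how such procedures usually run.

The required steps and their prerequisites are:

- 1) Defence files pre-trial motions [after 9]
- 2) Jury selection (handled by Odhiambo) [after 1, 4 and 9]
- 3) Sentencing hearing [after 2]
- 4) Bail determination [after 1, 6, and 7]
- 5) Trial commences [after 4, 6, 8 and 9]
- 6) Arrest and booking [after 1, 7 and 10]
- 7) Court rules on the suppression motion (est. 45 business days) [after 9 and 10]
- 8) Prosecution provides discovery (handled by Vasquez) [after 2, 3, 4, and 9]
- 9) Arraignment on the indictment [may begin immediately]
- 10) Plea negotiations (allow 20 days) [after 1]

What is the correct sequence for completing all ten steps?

9 1 10 7 6 4 2 3 8 5

9 is the only step with nothing outstanding, so it goes first.
1 needed 9, now all done → 1.
That leaves 10 as the only ready step → 10.
7 needed 9 and 10, now all done → 7.
Next only 6 has its prerequisites met → 6.
4 needed 1, 6 and 7, now all done → 4.
Next only 2 has its prerequisites met → 2.
3 needed 2, now all done → 3.
8 needed 2, 3, 4 and 9, now all done → 8.
5 needed 4, 6, 8 and 9, now all done → 5.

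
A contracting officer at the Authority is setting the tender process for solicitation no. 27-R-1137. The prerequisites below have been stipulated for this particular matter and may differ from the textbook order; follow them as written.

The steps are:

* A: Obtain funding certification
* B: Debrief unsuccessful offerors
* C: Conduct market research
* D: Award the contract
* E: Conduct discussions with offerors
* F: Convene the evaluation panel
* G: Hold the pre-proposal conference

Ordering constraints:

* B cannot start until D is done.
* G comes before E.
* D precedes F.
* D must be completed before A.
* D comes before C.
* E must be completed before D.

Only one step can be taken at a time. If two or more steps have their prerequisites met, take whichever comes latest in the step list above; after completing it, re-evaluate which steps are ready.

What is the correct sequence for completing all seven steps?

G, E, D, F, C, B, A

G has no prerequisites → G first.
That leaves E as the only ready step → E.
D needed E, now all done → D.
F, C, B and A are all available; F is listed later → F.
Ready: C, B and A. C is listed later → C.
B and A are both available; B is listed later → B.
A is the only step now ready → A.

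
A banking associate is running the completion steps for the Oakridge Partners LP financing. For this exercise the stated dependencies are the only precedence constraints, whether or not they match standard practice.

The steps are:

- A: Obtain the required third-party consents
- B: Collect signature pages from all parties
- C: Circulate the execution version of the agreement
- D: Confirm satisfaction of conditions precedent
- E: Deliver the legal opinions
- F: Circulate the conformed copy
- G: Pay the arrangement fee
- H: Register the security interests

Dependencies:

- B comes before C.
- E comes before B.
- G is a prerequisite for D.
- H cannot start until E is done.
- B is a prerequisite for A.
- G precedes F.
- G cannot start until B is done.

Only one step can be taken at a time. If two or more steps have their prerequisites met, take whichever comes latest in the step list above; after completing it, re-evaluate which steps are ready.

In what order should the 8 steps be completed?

E has no prerequisites → E first.
Now H and B have their prerequisites met. H is listed later, so H next.
Next only B has its prerequisites met → B.
G, C and A are all available; G is listed later → G.
F, D, C and A are all available; F is listed later → F.
Ready: D, C and A. D is listed later → D.
C and A are both available; C is listed later → C.
A needed B, now all done → A.

E H B G F D C A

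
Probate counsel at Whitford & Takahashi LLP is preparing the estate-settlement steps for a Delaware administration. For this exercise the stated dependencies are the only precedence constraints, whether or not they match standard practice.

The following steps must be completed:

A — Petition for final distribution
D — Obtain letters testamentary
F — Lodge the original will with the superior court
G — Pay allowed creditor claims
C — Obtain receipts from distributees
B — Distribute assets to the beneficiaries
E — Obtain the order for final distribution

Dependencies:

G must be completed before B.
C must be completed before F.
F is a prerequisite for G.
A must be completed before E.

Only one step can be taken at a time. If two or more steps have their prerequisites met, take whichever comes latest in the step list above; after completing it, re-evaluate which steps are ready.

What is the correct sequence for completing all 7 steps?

C F G B D A E

C, D and A have no prerequisites; C is listed later, so C is first.
F now also ready, so the ready set is {F, D, A}; F is listed later → F.
G now also ready, so the ready set is {G, D, A}; G is listed later → G.
B now also ready, so the ready set is {B, D, A}; B is listed later → B.
Now D and A have their prerequisites met. D is listed later, so D next.
That leaves A as the only ready step → A.
E needed A, now all done → E.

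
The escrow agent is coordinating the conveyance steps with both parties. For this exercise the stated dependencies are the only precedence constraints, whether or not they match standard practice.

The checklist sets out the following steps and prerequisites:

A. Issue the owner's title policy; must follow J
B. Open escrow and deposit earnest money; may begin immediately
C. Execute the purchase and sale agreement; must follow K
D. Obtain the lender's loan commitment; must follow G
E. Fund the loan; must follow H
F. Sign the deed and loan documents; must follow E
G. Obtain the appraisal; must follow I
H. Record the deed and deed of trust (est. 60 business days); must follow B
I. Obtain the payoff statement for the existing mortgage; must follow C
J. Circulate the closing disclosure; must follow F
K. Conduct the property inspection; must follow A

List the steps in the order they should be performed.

B → H → E → F → J → A → K → C → I → G → D

Only B has no prerequisites, so it is first.
H is the only step now ready → H.
E is the only step now ready → E.
F needed E, now all done → F.
J needed F, now all done → J.
A is the only step now ready → A.
That leaves K as the only ready step → K.
C is the only step now ready → C.
I is the only step now ready → I.
G is the only step now ready → G.
D needed G, now all done → D.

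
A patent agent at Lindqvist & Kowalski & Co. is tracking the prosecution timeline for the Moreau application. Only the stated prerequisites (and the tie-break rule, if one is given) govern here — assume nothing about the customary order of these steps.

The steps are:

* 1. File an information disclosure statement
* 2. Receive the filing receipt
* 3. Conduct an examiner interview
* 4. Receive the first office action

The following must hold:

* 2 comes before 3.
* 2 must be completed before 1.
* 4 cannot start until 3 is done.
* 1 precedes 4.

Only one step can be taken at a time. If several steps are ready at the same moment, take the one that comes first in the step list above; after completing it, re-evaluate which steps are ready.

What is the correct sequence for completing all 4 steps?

2 → 1 → 3 → 4

2 has no prerequisites → 2 first.
Ready: 1 and 3. 1 is listed earlier → 1.
3 needed 2, now all done → 3.
4 is the only step now ready → 4.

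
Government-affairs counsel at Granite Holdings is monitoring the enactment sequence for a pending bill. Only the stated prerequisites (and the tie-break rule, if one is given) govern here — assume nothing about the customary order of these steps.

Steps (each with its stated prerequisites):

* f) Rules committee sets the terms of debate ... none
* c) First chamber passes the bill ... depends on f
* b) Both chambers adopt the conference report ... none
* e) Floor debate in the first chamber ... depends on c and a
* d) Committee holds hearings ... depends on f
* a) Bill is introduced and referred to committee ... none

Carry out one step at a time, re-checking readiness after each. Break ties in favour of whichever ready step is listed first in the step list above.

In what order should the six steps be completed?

Nothing is required for f, b and a. f is listed earlier → f first.
c and d now also ready, so the ready set is {c, b, d, a}; c is listed earlier → c.
Now b, d and a have their prerequisites met. b is listed earlier, so b next.
Ready: d and a. d is listed earlier → d.
a is the only step now ready → a.
e needed c and a, now all done → e.

f → c → b → d → a → e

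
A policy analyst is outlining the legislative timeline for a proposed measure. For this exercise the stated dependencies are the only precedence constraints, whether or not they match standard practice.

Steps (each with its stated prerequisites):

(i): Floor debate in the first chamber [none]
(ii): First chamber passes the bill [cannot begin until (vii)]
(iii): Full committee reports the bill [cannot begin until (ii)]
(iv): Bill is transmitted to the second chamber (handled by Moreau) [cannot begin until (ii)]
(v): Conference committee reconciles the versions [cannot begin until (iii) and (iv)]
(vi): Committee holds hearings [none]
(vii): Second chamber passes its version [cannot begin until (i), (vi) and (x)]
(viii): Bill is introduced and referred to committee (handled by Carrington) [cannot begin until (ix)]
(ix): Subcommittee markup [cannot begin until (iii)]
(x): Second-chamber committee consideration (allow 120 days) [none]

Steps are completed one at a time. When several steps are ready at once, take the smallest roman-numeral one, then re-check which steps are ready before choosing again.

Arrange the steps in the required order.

(i) → (vi) → (x) → (vii) → (ii) → (iii) → (iv) → (v) → (ix) → (viii)

Nothing is required for (i), (vi) and (x). (i) has the earlier label → (i) first.
Now (vi) and (x) have their prerequisites met. (vi) has the earlier label, so (vi) next.
Next only (x) has its prerequisites met → (x).
(vii) needed (i), (vi) and (x), now all done → (vii).
Next only (ii) has its prerequisites met → (ii).
(iii) and (iv) are both available; (iii) has the earlier label → (iii).
Ready: (iv) and (ix). (iv) has the earlier label → (iv).
Ready: (v) and (ix). (v) has the earlier label → (v).
Next only (ix) has its prerequisites met → (ix).
(viii) needed (ix), now all done → (viii).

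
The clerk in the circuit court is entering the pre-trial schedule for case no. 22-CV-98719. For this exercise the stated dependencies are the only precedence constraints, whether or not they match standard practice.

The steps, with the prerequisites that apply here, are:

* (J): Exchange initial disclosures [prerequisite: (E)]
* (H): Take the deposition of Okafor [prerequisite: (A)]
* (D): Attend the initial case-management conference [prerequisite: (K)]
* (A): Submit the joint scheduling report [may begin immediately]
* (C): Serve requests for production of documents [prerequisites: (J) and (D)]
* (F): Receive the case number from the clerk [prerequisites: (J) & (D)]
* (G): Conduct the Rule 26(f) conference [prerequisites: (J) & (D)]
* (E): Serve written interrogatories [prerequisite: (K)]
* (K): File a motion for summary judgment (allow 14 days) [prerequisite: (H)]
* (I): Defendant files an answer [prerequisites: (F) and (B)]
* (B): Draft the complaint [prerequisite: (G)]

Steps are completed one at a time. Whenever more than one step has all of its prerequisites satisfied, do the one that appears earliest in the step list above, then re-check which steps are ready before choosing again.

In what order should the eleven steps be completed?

(A), (H), (K), (D), (E), (J), (C), (F), (G), (B), (I)

(A) has no prerequisites → (A) first.
(H) is the only step now ready → (H).
(K) needed (H), now all done → (K).
Now (D) and (E) have their prerequisites met. (D) is listed earlier, so (D) next.
That leaves (E) as the only ready step → (E).
That leaves (J) as the only ready step → (J).
(C), (F) and (G) are all available; (C) is listed earlier → (C).
Ready: (F) and (G). (F) is listed earlier → (F).
Next only (G) has its prerequisites met → (G).
Next only (B) has its prerequisites met → (B).
That leaves (I) as the only ready step → (I).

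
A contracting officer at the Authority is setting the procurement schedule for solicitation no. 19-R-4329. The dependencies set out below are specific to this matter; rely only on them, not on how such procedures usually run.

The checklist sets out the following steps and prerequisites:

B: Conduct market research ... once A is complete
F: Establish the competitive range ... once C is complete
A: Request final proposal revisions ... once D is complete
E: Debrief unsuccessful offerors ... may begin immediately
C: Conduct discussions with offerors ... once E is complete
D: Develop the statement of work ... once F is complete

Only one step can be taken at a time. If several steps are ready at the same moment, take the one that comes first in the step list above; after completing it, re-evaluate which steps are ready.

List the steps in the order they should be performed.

E C F D A B

Only E has no prerequisites, so it is first.
C needed E, now all done → C.
F is the only step now ready → F.
That leaves D as the only ready step → D.
A needed D, now all done → A.
B needed A, now all done → B.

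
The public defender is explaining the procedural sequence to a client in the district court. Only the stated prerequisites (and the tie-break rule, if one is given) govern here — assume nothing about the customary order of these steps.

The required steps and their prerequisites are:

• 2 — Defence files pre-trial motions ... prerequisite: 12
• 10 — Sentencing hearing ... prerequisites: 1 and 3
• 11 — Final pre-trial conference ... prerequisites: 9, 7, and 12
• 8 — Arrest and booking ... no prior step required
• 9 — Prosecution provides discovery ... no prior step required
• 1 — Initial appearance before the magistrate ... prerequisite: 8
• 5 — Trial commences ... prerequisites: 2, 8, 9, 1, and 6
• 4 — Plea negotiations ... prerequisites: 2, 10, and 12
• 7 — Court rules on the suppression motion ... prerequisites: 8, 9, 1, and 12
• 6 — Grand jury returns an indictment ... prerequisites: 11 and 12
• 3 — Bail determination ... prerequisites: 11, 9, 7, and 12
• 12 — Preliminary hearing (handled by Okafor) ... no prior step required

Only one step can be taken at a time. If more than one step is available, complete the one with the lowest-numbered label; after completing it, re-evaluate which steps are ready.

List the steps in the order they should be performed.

8 1 9 12 2 7 11 3 6 5 10 4

8, 9 and 12 have no prerequisites; 8 has the earlier label, so 8 is first.
1 now also ready, so the ready set is {1, 9, 12}; 1 has the earlier label → 1.
9 and 12 are both available; 9 has the earlier label → 9.
That leaves 12 as the only ready step → 12.
Now 2 and 7 have their prerequisites met. 2 has the earlier label, so 2 next.
7 needed 1, 8, 9 and 12, now all done → 7.
That leaves 11 as the only ready step → 11.
3 and 6 are both available; 3 has the earlier label → 3.
6 and 10 are both available; 6 has the earlier label → 6.
5 now also ready, so the ready set is {5, 10}; 5 has the earlier label → 5.
10 needed 1 and 3, now all done → 10.
4 needed 2, 10 and 12, now all done → 4.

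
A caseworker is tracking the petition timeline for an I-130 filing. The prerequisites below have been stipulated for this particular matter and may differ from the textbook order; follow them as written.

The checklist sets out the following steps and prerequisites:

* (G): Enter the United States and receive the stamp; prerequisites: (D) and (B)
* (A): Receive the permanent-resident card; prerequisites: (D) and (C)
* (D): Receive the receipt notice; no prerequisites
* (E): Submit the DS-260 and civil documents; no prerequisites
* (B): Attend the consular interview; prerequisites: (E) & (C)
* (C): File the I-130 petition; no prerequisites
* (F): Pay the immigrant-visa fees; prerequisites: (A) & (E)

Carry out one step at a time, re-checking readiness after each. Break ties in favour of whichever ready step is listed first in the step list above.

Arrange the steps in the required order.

(D), (E) and (C) have no prerequisites; (D) is listed earlier, so (D) is first.
(E) and (C) are both available; (E) is listed earlier → (E).
Next only (C) has its prerequisites met → (C).
Now (A) and (B) have their prerequisites met. (A) is listed earlier, so (A) next.
Now (B) and (F) have their prerequisites met. (B) is listed earlier, so (B) next.
(G) and (F) are both available; (G) is listed earlier → (G).
That leaves (F) as the only ready step → (F).

(D) → (E) → (C) → (A) → (B) → (G) → (F)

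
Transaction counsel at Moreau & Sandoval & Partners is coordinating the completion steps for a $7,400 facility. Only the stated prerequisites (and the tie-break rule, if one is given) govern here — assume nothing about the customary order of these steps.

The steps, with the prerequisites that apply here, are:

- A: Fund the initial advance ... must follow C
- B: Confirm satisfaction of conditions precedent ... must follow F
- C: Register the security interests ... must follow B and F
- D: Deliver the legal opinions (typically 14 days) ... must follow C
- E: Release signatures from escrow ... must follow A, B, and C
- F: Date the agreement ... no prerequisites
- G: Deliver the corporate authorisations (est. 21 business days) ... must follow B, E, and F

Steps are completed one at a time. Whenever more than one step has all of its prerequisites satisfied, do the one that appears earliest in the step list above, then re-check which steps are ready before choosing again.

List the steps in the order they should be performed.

F B C A D E G

Only F has no prerequisites, so it is first.
B is the only step now ready → B.
That leaves C as the only ready step → C.
Now A and D have their prerequisites met. A is listed earlier, so A next.
Now D and E have their prerequisites met. D is listed earlier, so D next.
E needed A, B and C, now all done → E.
G needed B, E and F, now all done → G.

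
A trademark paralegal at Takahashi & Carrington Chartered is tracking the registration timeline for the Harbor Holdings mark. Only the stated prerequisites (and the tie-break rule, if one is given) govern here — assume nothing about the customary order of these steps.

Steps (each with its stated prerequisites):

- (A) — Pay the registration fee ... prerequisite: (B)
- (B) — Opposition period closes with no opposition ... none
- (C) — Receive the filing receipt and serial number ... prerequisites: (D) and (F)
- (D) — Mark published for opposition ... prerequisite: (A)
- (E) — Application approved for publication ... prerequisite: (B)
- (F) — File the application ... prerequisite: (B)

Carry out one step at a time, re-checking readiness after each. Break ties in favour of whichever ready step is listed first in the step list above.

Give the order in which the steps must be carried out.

Only (B) has no prerequisites, so it is first.
(A), (E) and (F) are all available; (A) is listed earlier → (A).
(D) now also ready, so the ready set is {(D), (E), (F)}; (D) is listed earlier → (D).
Now (E) and (F) have their prerequisites met. (E) is listed earlier, so (E) next.
That leaves (F) as the only ready step → (F).
Next only (C) has its prerequisites met → (C).

(B) → (A) → (D) → (E) → (F) → (C)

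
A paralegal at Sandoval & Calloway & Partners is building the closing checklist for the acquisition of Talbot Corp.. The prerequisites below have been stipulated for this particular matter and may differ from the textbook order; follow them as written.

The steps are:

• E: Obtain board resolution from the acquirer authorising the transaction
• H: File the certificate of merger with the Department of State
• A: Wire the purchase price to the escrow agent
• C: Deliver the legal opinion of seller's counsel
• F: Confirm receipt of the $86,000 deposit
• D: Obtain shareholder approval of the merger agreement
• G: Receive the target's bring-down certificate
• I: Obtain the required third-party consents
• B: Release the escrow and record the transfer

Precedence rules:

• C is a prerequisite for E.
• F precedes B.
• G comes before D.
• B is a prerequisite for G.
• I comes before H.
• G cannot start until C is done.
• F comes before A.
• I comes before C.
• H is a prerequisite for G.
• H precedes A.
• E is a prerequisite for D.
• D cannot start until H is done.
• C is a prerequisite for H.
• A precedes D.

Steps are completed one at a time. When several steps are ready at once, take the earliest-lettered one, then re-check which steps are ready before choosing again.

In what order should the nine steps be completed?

Nothing is required for F and I. F has the earlier label → F first.
Ready: B and I. B has the earlier label → B.
Next only I has its prerequisites met → I.
C needed I, now all done → C.
Ready: E and H. E has the earlier label → E.
H needed C and I, now all done → H.
Ready: A and G. A has the earlier label → A.
G is the only step now ready → G.
D needed A, E, G and H, now all done → D.

F → B → I → C → E → H → A → G → D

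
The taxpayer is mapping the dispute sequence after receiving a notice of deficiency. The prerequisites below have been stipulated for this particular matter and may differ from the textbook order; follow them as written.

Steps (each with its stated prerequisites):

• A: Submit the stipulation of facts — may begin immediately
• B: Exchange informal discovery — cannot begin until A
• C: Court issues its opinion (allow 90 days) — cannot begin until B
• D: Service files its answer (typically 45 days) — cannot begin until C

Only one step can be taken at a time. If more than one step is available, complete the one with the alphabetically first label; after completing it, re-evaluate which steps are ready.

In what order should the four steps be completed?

A is the only step with nothing outstanding, so it goes first.
B needed A, now all done → B.
That leaves C as the only ready step → C.
D needed C, now all done → D.

A B C D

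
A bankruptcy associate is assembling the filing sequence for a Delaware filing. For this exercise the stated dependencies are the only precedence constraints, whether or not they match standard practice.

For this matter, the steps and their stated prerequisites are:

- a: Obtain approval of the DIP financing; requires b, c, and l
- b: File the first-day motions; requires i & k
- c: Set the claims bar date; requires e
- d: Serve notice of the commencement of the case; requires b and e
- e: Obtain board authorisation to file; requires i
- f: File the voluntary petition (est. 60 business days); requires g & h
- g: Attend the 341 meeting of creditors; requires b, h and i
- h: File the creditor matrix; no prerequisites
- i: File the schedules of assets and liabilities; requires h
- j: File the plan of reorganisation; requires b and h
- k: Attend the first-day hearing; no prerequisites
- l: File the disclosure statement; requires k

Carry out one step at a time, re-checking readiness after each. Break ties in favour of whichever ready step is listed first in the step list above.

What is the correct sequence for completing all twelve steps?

h i e c k b d g f j l a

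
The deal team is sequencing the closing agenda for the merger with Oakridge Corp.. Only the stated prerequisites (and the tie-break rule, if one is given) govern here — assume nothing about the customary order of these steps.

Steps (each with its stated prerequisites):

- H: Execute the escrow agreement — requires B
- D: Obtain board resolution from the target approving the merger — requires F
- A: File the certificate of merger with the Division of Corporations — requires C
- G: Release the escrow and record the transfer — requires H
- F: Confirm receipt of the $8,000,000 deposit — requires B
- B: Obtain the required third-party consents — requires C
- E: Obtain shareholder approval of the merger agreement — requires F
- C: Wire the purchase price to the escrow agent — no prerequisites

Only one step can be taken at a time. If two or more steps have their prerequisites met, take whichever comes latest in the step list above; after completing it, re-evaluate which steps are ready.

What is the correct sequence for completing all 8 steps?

C → B → F → E → A → D → H → G

C is the only step with nothing outstanding, so it goes first.
Ready: B and A. B is listed later → B.
F and H now also ready, so the ready set is {F, A, H}; F is listed later → F.
E, A, D and H are all available; E is listed later → E.
A, D and H are all available; A is listed later → A.
Now D and H have their prerequisites met. D is listed later, so D next.
Next only H has its prerequisites met → H.
Next only G has its prerequisites met → G.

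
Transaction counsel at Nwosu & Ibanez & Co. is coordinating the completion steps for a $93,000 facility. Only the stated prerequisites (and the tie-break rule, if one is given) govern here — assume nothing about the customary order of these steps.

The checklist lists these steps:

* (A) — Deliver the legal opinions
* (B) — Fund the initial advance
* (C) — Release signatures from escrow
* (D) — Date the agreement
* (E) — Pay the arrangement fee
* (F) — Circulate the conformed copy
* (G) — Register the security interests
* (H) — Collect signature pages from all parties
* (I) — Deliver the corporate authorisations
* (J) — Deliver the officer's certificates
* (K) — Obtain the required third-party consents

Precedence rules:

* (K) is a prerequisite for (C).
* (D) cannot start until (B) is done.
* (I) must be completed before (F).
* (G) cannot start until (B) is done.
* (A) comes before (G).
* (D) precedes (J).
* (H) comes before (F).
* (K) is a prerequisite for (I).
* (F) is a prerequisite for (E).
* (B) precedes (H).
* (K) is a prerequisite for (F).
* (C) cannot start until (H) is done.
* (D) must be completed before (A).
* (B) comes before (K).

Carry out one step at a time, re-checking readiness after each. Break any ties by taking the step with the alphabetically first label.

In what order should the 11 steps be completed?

(B), (D), (A), (G), (H), (J), (K), (C), (I), (F), (E)

(B) has no prerequisites → (B) first.
Now (D), (H) and (K) have their prerequisites met. (D) has the earlier label, so (D) next.
Ready: (A), (H), (J) and (K). (A) has the earlier label → (A).
(G) now also ready, so the ready set is {(G), (H), (J), (K)}; (G) has the earlier label → (G).
(H), (J) and (K) are all available; (H) has the earlier label → (H).
(J) and (K) are both available; (J) has the earlier label → (J).
(K) is the only step now ready → (K).
Ready: (C) and (I). (C) has the earlier label → (C).
(I) is the only step now ready → (I).
(F) needed (H), (I) and (K), now all done → (F).
Next only (E) has its prerequisites met → (E).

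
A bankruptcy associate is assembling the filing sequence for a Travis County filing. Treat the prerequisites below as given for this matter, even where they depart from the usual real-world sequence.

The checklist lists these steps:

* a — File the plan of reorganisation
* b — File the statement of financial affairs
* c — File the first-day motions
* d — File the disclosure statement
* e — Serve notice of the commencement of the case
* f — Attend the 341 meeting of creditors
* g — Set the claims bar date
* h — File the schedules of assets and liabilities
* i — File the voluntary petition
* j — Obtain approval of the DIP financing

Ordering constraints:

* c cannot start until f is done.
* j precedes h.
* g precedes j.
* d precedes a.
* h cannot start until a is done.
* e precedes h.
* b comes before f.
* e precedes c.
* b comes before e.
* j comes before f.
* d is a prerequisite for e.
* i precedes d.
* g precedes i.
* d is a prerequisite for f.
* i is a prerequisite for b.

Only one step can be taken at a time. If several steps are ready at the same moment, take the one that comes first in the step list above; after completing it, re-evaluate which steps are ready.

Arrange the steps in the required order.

Only g has no prerequisites, so it is first.
i and j are both available; i is listed earlier → i.
b and d now also ready, so the ready set is {b, d, j}; b is listed earlier → b.
d and j are both available; d is listed earlier → d.
a and e now also ready, so the ready set is {a, e, j}; a is listed earlier → a.
Now e and j have their prerequisites met. e is listed earlier, so e next.
That leaves j as the only ready step → j.
f and h are both available; f is listed earlier → f.
c now also ready, so the ready set is {c, h}; c is listed earlier → c.
h is the only step now ready → h.

g, i, b, d, a, e, j, f, c, h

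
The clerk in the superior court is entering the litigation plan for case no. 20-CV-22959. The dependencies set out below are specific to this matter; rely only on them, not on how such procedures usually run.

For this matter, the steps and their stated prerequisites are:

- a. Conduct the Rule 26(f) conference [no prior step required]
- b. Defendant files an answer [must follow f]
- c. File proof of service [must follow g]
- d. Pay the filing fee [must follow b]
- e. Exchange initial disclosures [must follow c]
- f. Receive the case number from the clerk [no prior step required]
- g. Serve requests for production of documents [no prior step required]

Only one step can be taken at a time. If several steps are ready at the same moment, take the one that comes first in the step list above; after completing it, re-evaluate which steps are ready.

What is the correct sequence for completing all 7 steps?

a, f, b, d, g, c, e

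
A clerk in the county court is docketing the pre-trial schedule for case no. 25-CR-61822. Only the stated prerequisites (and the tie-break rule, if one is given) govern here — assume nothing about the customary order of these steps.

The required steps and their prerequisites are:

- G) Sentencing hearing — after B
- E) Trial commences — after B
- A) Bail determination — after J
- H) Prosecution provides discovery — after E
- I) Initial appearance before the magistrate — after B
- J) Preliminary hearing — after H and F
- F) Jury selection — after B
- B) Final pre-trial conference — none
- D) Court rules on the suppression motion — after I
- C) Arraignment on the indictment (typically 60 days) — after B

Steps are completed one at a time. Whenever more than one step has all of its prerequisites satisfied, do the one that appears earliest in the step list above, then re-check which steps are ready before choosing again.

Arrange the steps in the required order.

Only B has no prerequisites, so it is first.
G, E, I, F and C are all available; G is listed earlier → G.
Ready: E, I, F and C. E is listed earlier → E.
H now also ready, so the ready set is {H, I, F, C}; H is listed earlier → H.
Ready: I, F and C. I is listed earlier → I.
D now also ready, so the ready set is {F, D, C}; F is listed earlier → F.
J now also ready, so the ready set is {J, D, C}; J is listed earlier → J.
A now also ready, so the ready set is {A, D, C}; A is listed earlier → A.
D and C are both available; D is listed earlier → D.
C is the only step now ready → C.

B G E H I F J A D C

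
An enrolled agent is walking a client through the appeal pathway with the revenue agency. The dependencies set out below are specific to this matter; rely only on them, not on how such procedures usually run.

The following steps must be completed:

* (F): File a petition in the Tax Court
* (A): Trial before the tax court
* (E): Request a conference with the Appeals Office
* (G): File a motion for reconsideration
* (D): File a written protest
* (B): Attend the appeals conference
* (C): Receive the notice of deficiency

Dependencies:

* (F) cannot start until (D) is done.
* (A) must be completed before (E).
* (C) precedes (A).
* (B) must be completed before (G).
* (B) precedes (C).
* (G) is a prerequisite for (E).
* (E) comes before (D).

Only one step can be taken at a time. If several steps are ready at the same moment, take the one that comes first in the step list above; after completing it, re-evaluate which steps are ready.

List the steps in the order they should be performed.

(B) is the only step with nothing outstanding, so it goes first.
Now (G) and (C) have their prerequisites met. (G) is listed earlier, so (G) next.
(C) is the only step now ready → (C).
That leaves (A) as the only ready step → (A).
Next only (E) has its prerequisites met → (E).
Next only (D) has its prerequisites met → (D).
Next only (F) has its prerequisites met → (F).

(B), (G), (C), (A), (E), (D), (F)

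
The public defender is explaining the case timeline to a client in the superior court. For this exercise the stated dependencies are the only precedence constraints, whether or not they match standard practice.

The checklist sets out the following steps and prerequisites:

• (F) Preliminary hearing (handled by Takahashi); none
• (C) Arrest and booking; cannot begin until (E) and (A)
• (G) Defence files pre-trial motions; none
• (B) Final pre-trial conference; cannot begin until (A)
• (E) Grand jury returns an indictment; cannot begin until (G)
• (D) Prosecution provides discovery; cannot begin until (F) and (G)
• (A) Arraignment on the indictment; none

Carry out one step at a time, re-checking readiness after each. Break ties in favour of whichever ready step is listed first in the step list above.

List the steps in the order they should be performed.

(F), (G), (E), (D), (A), (C), (B)

Nothing is required for (F), (G) and (A). (F) is listed earlier → (F) first.
Ready: (G) and (A). (G) is listed earlier → (G).
Ready: (E), (D) and (A). (E) is listed earlier → (E).
Now (D) and (A) have their prerequisites met. (D) is listed earlier, so (D) next.
Next only (A) has its prerequisites met → (A).
Now (C) and (B) have their prerequisites met. (C) is listed earlier, so (C) next.
That leaves (B) as the only ready step → (B).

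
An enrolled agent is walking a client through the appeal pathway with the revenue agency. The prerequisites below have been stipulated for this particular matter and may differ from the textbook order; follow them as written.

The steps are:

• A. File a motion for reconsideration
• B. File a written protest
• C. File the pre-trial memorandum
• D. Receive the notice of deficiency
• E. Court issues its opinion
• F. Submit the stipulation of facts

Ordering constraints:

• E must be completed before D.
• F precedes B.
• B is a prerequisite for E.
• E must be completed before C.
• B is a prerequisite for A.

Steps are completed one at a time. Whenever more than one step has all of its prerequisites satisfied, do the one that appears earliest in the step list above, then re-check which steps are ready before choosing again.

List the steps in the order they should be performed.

F is the only step with nothing outstanding, so it goes first.
B needed F, now all done → B.
A and E are both available; A is listed earlier → A.
E is the only step now ready → E.
C and D are both available; C is listed earlier → C.
Next only D has its prerequisites met → D.

F, B, A, E, C, D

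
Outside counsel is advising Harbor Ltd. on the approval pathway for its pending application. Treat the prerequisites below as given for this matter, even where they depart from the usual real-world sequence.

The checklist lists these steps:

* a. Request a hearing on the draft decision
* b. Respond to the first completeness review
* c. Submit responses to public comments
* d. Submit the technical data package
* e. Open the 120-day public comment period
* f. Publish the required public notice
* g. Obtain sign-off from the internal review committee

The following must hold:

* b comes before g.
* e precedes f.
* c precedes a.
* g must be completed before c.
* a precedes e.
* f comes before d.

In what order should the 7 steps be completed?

b is the only step with nothing outstanding, so it goes first.
Next only g has its prerequisites met → g.
c is the only step now ready → c.
a needed c, now all done → a.
e is the only step now ready → e.
f is the only step now ready → f.
That leaves d as the only ready step → d.

b g c a e f d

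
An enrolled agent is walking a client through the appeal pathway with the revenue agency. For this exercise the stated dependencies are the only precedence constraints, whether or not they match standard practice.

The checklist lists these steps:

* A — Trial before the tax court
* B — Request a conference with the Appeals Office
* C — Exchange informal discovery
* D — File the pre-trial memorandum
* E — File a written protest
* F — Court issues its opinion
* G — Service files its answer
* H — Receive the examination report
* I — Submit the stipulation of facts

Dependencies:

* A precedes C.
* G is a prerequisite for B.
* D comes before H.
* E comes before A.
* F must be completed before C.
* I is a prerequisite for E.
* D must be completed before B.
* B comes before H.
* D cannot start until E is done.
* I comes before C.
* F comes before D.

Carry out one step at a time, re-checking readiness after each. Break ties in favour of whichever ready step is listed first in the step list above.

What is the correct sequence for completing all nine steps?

F → G → I → E → A → C → D → B → H

F, G and I have no prerequisites; F is listed earlier, so F is first.
Now G and I have their prerequisites met. G is listed earlier, so G next.
That leaves I as the only ready step → I.
E needed I, now all done → E.
Now A and D have their prerequisites met. A is listed earlier, so A next.
C now also ready, so the ready set is {C, D}; C is listed earlier → C.
D is the only step now ready → D.
B needed D and G, now all done → B.
That leaves H as the only ready step → H.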